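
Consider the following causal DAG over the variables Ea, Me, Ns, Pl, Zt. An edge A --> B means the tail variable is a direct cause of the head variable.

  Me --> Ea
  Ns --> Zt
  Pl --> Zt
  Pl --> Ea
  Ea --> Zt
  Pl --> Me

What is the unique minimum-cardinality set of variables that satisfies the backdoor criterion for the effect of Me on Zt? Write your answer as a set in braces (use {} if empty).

{Pl}

Variables eligible for adjustment (non-descendants of Me, excluding Me and Zt): {Ns, Pl}.
Backdoor paths from Me to Zt:
  P1: Me <- Pl -> Ea -> Zt
  P2: Me <- Pl -> Zt
The empty set is not sufficient: P1 (Me <- Pl -> Ea -> Zt) has no collider blocking it and no conditioned non-collider, so it is open.
Try {Pl}:
  P1: blocked at fork node Pl ∈ conditioning set.
  P2: blocked at fork node Pl ∈ conditioning set.
{Pl} contains no descendant of Me and blocks every backdoor path.
No other singleton works — e.g. {Ns} leaves P1 open — so {Pl} is the unique smallest valid adjustment set.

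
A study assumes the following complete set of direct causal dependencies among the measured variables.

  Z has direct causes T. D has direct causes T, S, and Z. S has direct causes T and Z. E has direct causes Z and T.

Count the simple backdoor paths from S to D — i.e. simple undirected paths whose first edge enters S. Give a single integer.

6

A backdoor path from S to D is any simple undirected path whose first edge points into S (i.e. leaves S via a parent).
Parents of S: {T, Z}.
Enumerating:
  P1: S <- T -> Z -> D
  P2: S <- T -> D
  P3: S <- T -> E <- Z -> D
  P4: S <- Z <- T -> D
  P5: S <- Z -> D
  P6: S <- Z -> E <- T -> D
That exhausts the simple backdoor paths. Count: 6.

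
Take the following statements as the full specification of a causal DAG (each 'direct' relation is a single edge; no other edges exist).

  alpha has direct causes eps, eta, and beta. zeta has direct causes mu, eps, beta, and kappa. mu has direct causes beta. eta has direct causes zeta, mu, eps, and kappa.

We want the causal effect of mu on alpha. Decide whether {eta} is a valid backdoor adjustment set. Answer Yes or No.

Backdoor paths from mu to alpha (paths whose first edge points into mu):
  P1: mu <- beta -> zeta <- eps -> eta -> alpha
  P2: mu <- beta -> zeta <- eps -> alpha
  P3: mu <- beta -> zeta <- kappa -> eta <- eps -> alpha
  P4: mu <- beta -> zeta <- kappa -> eta -> alpha
  P5: mu <- beta -> zeta -> eta <- eps -> alpha
  P6: mu <- beta -> zeta -> eta -> alpha
  P7: mu <- beta -> alpha
Condition 1 (no descendant of mu in the set): FAILS — eta is a descendant of mu.
Condition 2 (every backdoor path blocked by {eta}):
  P1: blocked at chain node eta ∈ conditioning set.
  P2: open — collider(s) zeta are conditioned on (or have a conditioned descendant) and no non-collider on the path is in the set.
  P3: open — collider(s) zeta, eta are conditioned on (or have a conditioned descendant) and no non-collider on the path is in the set.
  P4: blocked at chain node eta ∈ conditioning set.
  P5: open — collider(s) eta are conditioned on (or have a conditioned descendant) and no non-collider on the path is in the set.
  P6: blocked at chain node eta ∈ conditioning set.
  P7: open — no interior node is in the conditioning set.
{eta} does not satisfy the backdoor criterion.

No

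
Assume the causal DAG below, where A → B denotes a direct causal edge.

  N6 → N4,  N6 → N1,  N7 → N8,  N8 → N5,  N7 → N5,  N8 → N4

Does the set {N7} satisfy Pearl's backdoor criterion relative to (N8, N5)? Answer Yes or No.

Yes

Backdoor paths from N8 to N5 (paths whose first edge points into N8):
  P1: N8 <- N7 -> N5
Condition 1 (no descendant of N8 in the set): holds — descendants of N8 are {N4, N5}; none are in {N7}.
Condition 2 (every backdoor path blocked by {N7}):
  P1: blocked at fork node N7 ∈ conditioning set.
{N7} satisfies the backdoor criterion.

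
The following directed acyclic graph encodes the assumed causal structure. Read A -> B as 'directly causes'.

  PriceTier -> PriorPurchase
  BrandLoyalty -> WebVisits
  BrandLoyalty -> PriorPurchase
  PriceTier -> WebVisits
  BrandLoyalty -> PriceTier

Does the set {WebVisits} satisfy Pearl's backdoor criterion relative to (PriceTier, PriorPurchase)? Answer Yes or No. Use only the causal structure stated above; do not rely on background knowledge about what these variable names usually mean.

Backdoor paths from PriceTier to PriorPurchase (paths whose first edge points into PriceTier):
  P1: PriceTier <- BrandLoyalty -> PriorPurchase
Condition 1 (no descendant of PriceTier in the set): FAILS — WebVisits is a descendant of PriceTier.
Condition 2 (every backdoor path blocked by {WebVisits}):
  P1: open — no interior node is in the conditioning set.
{WebVisits} does not satisfy the backdoor criterion.

No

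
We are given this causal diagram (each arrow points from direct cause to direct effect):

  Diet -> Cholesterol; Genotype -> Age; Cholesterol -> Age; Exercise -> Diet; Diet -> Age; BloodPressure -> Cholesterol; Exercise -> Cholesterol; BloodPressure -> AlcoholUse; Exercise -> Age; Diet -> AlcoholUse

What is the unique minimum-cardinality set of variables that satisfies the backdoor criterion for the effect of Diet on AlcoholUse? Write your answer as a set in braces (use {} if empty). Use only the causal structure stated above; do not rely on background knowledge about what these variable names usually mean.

Variables eligible for adjustment (non-descendants of Diet, excluding Diet and AlcoholUse): {BloodPressure, Exercise, Genotype}.
Backdoor paths from Diet to AlcoholUse:
  P1: Diet <- Exercise -> Cholesterol <- BloodPressure -> AlcoholUse
  P2: Diet <- Exercise -> Age <- Cholesterol <- BloodPressure -> AlcoholUse
Each backdoor path contains an unconditioned collider, so every path is already blocked with the empty conditioning set:
  P1: blocked at collider Cholesterol (neither it nor any descendant is in the conditioning set).
  P2: blocked at collider Age (neither it nor any descendant is in the conditioning set).
The empty set is therefore the unique smallest valid set.

{}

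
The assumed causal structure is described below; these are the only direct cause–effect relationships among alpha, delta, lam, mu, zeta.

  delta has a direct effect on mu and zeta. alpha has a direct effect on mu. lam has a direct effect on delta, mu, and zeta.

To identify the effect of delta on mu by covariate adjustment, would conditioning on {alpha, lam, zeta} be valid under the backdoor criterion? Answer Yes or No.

No

Backdoor paths from delta to mu (paths whose first edge points into delta):
  P1: delta <- lam -> mu
Condition 1 (no descendant of delta in the set): FAILS — zeta is a descendant of delta.
Condition 2 (every backdoor path blocked by {alpha, lam, zeta}):
  P1: blocked at fork node lam ∈ conditioning set.
{alpha, lam, zeta} does not satisfy the backdoor criterion.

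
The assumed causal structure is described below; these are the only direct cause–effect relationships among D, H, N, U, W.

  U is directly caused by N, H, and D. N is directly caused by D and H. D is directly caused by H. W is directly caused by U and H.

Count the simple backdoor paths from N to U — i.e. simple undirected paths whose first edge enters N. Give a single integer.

6

A backdoor path from N to U is any simple undirected path whose first edge points into N (i.e. leaves N via a parent).
Parents of N: {D, H}.
Enumerating:
  P1: N <- H -> D -> U
  P2: N <- H -> U
  P3: N <- H -> W <- U
  P4: N <- D <- H -> U
  P5: N <- D <- H -> W <- U
  P6: N <- D -> U
That exhausts the simple backdoor paths. Count: 6.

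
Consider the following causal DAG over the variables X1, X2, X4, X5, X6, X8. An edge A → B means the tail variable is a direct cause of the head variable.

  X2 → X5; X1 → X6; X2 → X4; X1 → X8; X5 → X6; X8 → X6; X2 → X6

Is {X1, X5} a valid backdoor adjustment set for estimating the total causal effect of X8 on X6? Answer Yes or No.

Backdoor paths from X8 to X6 (paths whose first edge points into X8):
  P1: X8 <- X1 -> X6
Condition 1 (no descendant of X8 in the set): holds — descendants of X8 are {X6}; none are in {X1, X5}.
Condition 2 (every backdoor path blocked by {X1, X5}):
  P1: blocked at fork node X1 ∈ conditioning set.
{X1, X5} satisfies the backdoor criterion.

Yes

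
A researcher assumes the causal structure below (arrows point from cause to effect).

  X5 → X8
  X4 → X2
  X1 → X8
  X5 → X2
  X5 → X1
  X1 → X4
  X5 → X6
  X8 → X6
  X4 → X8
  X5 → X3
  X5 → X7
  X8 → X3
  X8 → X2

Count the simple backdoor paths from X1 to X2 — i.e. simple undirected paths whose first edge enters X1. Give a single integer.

7

A backdoor path from X1 to X2 is any simple undirected path whose first edge points into X1 (i.e. leaves X1 via a parent).
Parents of X1: {X5}.
Enumerating:
  P1: X1 <- X5 -> X8 <- X4 -> X2
  P2: X1 <- X5 -> X8 -> X2
  P3: X1 <- X5 -> X3 <- X8 <- X4 -> X2
  P4: X1 <- X5 -> X3 <- X8 -> X2
  P5: X1 <- X5 -> X2
  P6: X1 <- X5 -> X6 <- X8 <- X4 -> X2
  P7: X1 <- X5 -> X6 <- X8 -> X2
That exhausts the simple backdoor paths. Count: 7.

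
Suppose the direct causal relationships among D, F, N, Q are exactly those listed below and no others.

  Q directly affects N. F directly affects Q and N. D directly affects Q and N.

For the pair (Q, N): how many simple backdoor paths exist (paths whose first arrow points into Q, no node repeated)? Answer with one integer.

2

A backdoor path from Q to N is any simple undirected path whose first edge points into Q (i.e. leaves Q via a parent).
Parents of Q: {D, F}.
Enumerating:
  P1: Q <- D -> N
  P2: Q <- F -> N
That exhausts the simple backdoor paths. Count: 2.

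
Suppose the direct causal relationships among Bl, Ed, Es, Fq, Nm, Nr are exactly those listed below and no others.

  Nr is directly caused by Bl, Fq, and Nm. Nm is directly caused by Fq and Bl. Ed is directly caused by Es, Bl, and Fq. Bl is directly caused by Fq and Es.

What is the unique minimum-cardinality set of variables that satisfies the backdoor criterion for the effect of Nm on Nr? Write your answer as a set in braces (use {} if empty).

{Bl, Fq}

Variables eligible for adjustment (non-descendants of Nm, excluding Nm and Nr): {Bl, Ed, Es, Fq}.
Backdoor paths from Nm to Nr:
  P1: Nm <- Fq -> Bl -> Nr
  P2: Nm <- Fq -> Ed <- Es -> Bl -> Nr
  P3: Nm <- Fq -> Ed <- Bl -> Nr
  P4: Nm <- Fq -> Nr
  P5: Nm <- Bl <- Fq -> Nr
  P6: Nm <- Bl <- Es -> Ed <- Fq -> Nr
  P7: Nm <- Bl -> Ed <- Fq -> Nr
  P8: Nm <- Bl -> Nr
The empty set is not sufficient: P1 (Nm <- Fq -> Bl -> Nr) has no collider blocking it and no conditioned non-collider, so it is open.
Try {Bl, Fq}:
  P1: blocked at fork node Fq ∈ conditioning set.
  P2: blocked at fork node Fq ∈ conditioning set.
  P3: blocked at fork node Fq ∈ conditioning set.
  P4: blocked at fork node Fq ∈ conditioning set.
  P5: blocked at chain node Bl ∈ conditioning set.
  P6: blocked at chain node Bl ∈ conditioning set.
  P7: blocked at fork node Bl ∈ conditioning set.
  P8: blocked at fork node Bl ∈ conditioning set.
{Bl, Fq} contains no descendant of Nm and blocks every backdoor path.
Every element of {Bl, Fq} is needed (dropping Bl leaves P8 open; dropping Fq leaves P4 open), so no proper subset is valid.
Among all size-2 subsets of the eligible variables, only {Bl, Fq} blocks every backdoor path, so it is the unique smallest valid adjustment set.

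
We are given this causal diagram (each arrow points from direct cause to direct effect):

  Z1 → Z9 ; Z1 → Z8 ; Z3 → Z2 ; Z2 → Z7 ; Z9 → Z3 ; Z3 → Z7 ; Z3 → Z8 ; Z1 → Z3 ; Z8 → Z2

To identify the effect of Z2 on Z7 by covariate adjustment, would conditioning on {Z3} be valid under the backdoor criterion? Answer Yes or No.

Yes

Backdoor paths from Z2 to Z7 (paths whose first edge points into Z2):
  P1: Z2 <- Z3 -> Z7
  P2: Z2 <- Z8 <- Z1 -> Z9 -> Z3 -> Z7
  P3: Z2 <- Z8 <- Z1 -> Z3 -> Z7
  P4: Z2 <- Z8 <- Z3 -> Z7
Condition 1 (no descendant of Z2 in the set): holds — descendants of Z2 are {Z7}; none are in {Z3}.
Condition 2 (every backdoor path blocked by {Z3}):
  P1: blocked at fork node Z3 ∈ conditioning set.
  P2: blocked at chain node Z3 ∈ conditioning set.
  P3: blocked at chain node Z3 ∈ conditioning set.
  P4: blocked at fork node Z3 ∈ conditioning set.
{Z3} satisfies the backdoor criterion.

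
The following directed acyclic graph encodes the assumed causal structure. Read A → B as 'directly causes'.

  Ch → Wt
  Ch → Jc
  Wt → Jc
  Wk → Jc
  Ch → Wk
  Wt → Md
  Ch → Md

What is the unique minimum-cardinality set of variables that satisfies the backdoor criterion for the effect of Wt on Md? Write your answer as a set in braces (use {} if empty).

Variables eligible for adjustment (non-descendants of Wt, excluding Wt and Md): {Ch, Wk}.
Backdoor paths from Wt to Md:
  P1: Wt <- Ch -> Md
The empty set is not sufficient: P1 (Wt <- Ch -> Md) has no collider blocking it and no conditioned non-collider, so it is open.
Try {Ch}:
  P1: blocked at fork node Ch ∈ conditioning set.
{Ch} contains no descendant of Wt and blocks every backdoor path.
No other singleton works — e.g. {Wk} leaves P1 open — so {Ch} is the unique smallest valid adjustment set.

{Ch}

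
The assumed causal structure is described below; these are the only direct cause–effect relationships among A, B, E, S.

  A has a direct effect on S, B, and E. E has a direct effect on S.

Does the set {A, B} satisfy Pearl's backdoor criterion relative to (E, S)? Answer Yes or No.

Yes

Backdoor paths from E to S (paths whose first edge points into E):
  P1: E <- A -> S
Condition 1 (no descendant of E in the set): holds — descendants of E are {S}; none are in {A, B}.
Condition 2 (every backdoor path blocked by {A, B}):
  P1: blocked at fork node A ∈ conditioning set.
{A, B} satisfies the backdoor criterion.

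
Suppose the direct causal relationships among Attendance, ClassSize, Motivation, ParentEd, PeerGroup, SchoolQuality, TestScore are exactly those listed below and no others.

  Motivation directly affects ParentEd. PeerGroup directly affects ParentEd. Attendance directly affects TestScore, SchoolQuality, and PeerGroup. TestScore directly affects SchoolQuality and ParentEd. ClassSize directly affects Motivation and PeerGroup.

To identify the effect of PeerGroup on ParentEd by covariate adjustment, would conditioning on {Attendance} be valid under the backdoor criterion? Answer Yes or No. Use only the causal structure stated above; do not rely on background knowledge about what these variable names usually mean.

No

Backdoor paths from PeerGroup to ParentEd (paths whose first edge points into PeerGroup):
  P1: PeerGroup <- Attendance -> TestScore -> ParentEd
  P2: PeerGroup <- Attendance -> SchoolQuality <- TestScore -> ParentEd
  P3: PeerGroup <- ClassSize -> Motivation -> ParentEd
Condition 1 (no descendant of PeerGroup in the set): holds — descendants of PeerGroup are {ParentEd}; none are in {Attendance}.
Condition 2 (every backdoor path blocked by {Attendance}):
  P1: blocked at fork node Attendance ∈ conditioning set.
  P2: blocked at fork node Attendance ∈ conditioning set.
  P3: open — no interior node is in the conditioning set.
{Attendance} does not satisfy the backdoor criterion.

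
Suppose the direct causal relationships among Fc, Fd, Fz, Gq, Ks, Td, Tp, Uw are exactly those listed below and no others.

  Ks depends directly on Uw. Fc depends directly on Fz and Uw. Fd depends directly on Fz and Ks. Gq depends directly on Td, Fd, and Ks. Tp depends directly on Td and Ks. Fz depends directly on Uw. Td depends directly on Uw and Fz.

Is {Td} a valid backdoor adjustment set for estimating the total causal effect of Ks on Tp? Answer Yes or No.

Backdoor paths from Ks to Tp (paths whose first edge points into Ks):
  P1: Ks <- Uw -> Fz -> Fd -> Gq <- Td -> Tp
  P2: Ks <- Uw -> Fz -> Td -> Tp
  P3: Ks <- Uw -> Td -> Tp
  P4: Ks <- Uw -> Fc <- Fz -> Fd -> Gq <- Td -> Tp
  P5: Ks <- Uw -> Fc <- Fz -> Td -> Tp
Condition 1 (no descendant of Ks in the set): holds — descendants of Ks are {Fd, Gq, Tp}; none are in {Td}.
Condition 2 (every backdoor path blocked by {Td}):
  P1: blocked at collider Gq (neither it nor any descendant is in the conditioning set).
  P2: blocked at chain node Td ∈ conditioning set.
  P3: blocked at chain node Td ∈ conditioning set.
  P4: blocked at collider Fc (neither it nor any descendant is in the conditioning set).
  P5: blocked at collider Fc (neither it nor any descendant is in the conditioning set).
{Td} satisfies the backdoor criterion.

Yes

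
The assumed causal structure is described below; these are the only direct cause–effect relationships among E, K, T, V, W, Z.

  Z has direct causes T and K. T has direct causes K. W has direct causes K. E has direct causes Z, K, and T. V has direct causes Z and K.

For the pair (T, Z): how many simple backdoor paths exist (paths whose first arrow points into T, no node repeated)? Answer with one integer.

A backdoor path from T to Z is any simple undirected path whose first edge points into T (i.e. leaves T via a parent).
Parents of T: {K}.
Enumerating:
  P1: T <- K -> Z
  P2: T <- K -> E <- Z
  P3: T <- K -> V <- Z
That exhausts the simple backdoor paths. Count: 3.

3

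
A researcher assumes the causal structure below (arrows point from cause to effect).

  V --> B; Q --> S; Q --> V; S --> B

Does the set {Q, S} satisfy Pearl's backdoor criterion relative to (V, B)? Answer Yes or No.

Backdoor paths from V to B (paths whose first edge points into V):
  P1: V <- Q -> S -> B
Condition 1 (no descendant of V in the set): holds — descendants of V are {B}; none are in {Q, S}.
Condition 2 (every backdoor path blocked by {Q, S}):
  P1: blocked at fork node Q ∈ conditioning set.
{Q, S} satisfies the backdoor criterion.

Yes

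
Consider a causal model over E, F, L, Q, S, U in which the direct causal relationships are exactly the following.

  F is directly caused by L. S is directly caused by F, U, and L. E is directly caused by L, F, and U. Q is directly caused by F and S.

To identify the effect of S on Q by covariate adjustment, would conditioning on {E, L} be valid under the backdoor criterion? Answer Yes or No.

Backdoor paths from S to Q (paths whose first edge points into S):
  P1: S <- U -> E <- L -> F -> Q
  P2: S <- U -> E <- F -> Q
  P3: S <- L -> F -> Q
  P4: S <- L -> E <- F -> Q
  P5: S <- F -> Q
Condition 1 (no descendant of S in the set): holds — descendants of S are {Q}; none are in {E, L}.
Condition 2 (every backdoor path blocked by {E, L}):
  P1: blocked at fork node L ∈ conditioning set.
  P2: open — collider(s) E are conditioned on (or have a conditioned descendant) and no non-collider on the path is in the set.
  P3: blocked at fork node L ∈ conditioning set.
  P4: blocked at fork node L ∈ conditioning set.
  P5: open — no interior node is in the conditioning set.
{E, L} does not satisfy the backdoor criterion.

No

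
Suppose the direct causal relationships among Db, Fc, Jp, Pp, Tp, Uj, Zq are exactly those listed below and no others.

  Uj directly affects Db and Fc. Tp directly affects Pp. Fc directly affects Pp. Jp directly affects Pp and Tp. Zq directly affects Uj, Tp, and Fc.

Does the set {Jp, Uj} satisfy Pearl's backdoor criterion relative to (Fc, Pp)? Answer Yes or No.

Backdoor paths from Fc to Pp (paths whose first edge points into Fc):
  P1: Fc <- Zq -> Tp <- Jp -> Pp
  P2: Fc <- Zq -> Tp -> Pp
  P3: Fc <- Uj <- Zq -> Tp <- Jp -> Pp
  P4: Fc <- Uj <- Zq -> Tp -> Pp
Condition 1 (no descendant of Fc in the set): holds — descendants of Fc are {Pp}; none are in {Jp, Uj}.
Condition 2 (every backdoor path blocked by {Jp, Uj}):
  P1: blocked at collider Tp (neither it nor any descendant is in the conditioning set).
  P2: open — no interior node is in the conditioning set.
  P3: blocked at chain node Uj ∈ conditioning set.
  P4: blocked at chain node Uj ∈ conditioning set.
{Jp, Uj} does not satisfy the backdoor criterion.

No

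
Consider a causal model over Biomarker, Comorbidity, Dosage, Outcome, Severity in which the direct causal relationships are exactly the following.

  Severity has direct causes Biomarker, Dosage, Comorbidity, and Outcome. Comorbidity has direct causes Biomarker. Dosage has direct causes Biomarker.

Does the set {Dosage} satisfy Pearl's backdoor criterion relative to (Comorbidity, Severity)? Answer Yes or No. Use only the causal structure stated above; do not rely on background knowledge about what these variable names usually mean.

Backdoor paths from Comorbidity to Severity (paths whose first edge points into Comorbidity):
  P1: Comorbidity <- Biomarker -> Dosage -> Severity
  P2: Comorbidity <- Biomarker -> Severity
Condition 1 (no descendant of Comorbidity in the set): holds — descendants of Comorbidity are {Severity}; none are in {Dosage}.
Condition 2 (every backdoor path blocked by {Dosage}):
  P1: blocked at chain node Dosage ∈ conditioning set.
  P2: open — no interior node is in the conditioning set.
{Dosage} does not satisfy the backdoor criterion.

No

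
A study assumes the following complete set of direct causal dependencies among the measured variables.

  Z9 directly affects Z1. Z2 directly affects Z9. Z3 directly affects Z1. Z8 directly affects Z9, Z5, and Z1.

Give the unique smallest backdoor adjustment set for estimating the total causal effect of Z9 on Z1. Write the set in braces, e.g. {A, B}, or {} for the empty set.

Variables eligible for adjustment (non-descendants of Z9, excluding Z9 and Z1): {Z2, Z3, Z5, Z8}.
Backdoor paths from Z9 to Z1:
  P1: Z9 <- Z8 -> Z1
The empty set is not sufficient: P1 (Z9 <- Z8 -> Z1) has no collider blocking it and no conditioned non-collider, so it is open.
Try {Z8}:
  P1: blocked at fork node Z8 ∈ conditioning set.
{Z8} contains no descendant of Z9 and blocks every backdoor path.
No other singleton works — e.g. {Z2} leaves P1 open — so {Z8} is the unique smallest valid adjustment set.

{Z8}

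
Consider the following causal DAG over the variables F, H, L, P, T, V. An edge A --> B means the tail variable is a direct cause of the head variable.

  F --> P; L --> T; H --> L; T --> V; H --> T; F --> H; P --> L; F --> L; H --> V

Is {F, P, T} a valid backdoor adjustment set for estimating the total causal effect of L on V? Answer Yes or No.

No

Backdoor paths from L to V (paths whose first edge points into L):
  P1: L <- F -> H -> T -> V
  P2: L <- F -> H -> V
  P3: L <- H -> T -> V
  P4: L <- H -> V
  P5: L <- P <- F -> H -> T -> V
  P6: L <- P <- F -> H -> V
Condition 1 (no descendant of L in the set): FAILS — T is a descendant of L.
Condition 2 (every backdoor path blocked by {F, P, T}):
  P1: blocked at fork node F ∈ conditioning set.
  P2: blocked at fork node F ∈ conditioning set.
  P3: blocked at chain node T ∈ conditioning set.
  P4: open — no interior node is in the conditioning set.
  P5: blocked at chain node P ∈ conditioning set.
  P6: blocked at chain node P ∈ conditioning set.
{F, P, T} does not satisfy the backdoor criterion.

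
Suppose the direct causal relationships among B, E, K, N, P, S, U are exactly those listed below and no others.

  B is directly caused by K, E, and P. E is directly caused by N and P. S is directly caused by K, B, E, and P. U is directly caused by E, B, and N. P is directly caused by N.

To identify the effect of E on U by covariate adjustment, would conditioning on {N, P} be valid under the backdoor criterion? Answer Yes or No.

Backdoor paths from E to U (paths whose first edge points into E):
  P1: E <- N -> P -> B -> U
  P2: E <- N -> P -> S <- K -> B -> U
  P3: E <- N -> P -> S <- B -> U
  P4: E <- N -> U
  P5: E <- P <- N -> U
  P6: E <- P -> B -> U
  P7: E <- P -> S <- K -> B -> U
  P8: E <- P -> S <- B -> U
Condition 1 (no descendant of E in the set): holds — descendants of E are {B, S, U}; none are in {N, P}.
Condition 2 (every backdoor path blocked by {N, P}):
  P1: blocked at fork node N ∈ conditioning set.
  P2: blocked at fork node N ∈ conditioning set.
  P3: blocked at fork node N ∈ conditioning set.
  P4: blocked at fork node N ∈ conditioning set.
  P5: blocked at chain node P ∈ conditioning set.
  P6: blocked at fork node P ∈ conditioning set.
  P7: blocked at fork node P ∈ conditioning set.
  P8: blocked at fork node P ∈ conditioning set.
{N, P} satisfies the backdoor criterion.

Yes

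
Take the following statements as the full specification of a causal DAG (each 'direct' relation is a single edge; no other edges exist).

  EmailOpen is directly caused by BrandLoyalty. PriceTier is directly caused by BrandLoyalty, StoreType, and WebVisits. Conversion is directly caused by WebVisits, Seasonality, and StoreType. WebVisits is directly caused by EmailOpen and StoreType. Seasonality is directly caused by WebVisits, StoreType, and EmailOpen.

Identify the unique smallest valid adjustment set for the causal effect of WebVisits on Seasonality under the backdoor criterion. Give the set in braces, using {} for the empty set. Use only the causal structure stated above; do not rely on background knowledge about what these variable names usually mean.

Variables eligible for adjustment (non-descendants of WebVisits, excluding WebVisits and Seasonality): {BrandLoyalty, EmailOpen, StoreType}.
Backdoor paths from WebVisits to Seasonality:
  P1: WebVisits <- StoreType -> Seasonality
  P2: WebVisits <- StoreType -> Conversion <- Seasonality
  P3: WebVisits <- StoreType -> PriceTier <- BrandLoyalty -> EmailOpen -> Seasonality
  P4: WebVisits <- EmailOpen <- BrandLoyalty -> PriceTier <- StoreType -> Seasonality
  P5: WebVisits <- EmailOpen <- BrandLoyalty -> PriceTier <- StoreType -> Conversion <- Seasonality
  P6: WebVisits <- EmailOpen -> Seasonality
The empty set is not sufficient: P1 (WebVisits <- StoreType -> Seasonality) has no collider blocking it and no conditioned non-collider, so it is open.
Try {EmailOpen, StoreType}:
  P1: blocked at fork node StoreType ∈ conditioning set.
  P2: blocked at fork node StoreType ∈ conditioning set.
  P3: blocked at fork node StoreType ∈ conditioning set.
  P4: blocked at chain node EmailOpen ∈ conditioning set.
  P5: blocked at chain node EmailOpen ∈ conditioning set.
  P6: blocked at fork node EmailOpen ∈ conditioning set.
{EmailOpen, StoreType} contains no descendant of WebVisits and blocks every backdoor path.
Every element of {EmailOpen, StoreType} is needed (dropping EmailOpen leaves P6 open; dropping StoreType leaves P1 open), so no proper subset is valid.
Among all size-2 subsets of the eligible variables, only {EmailOpen, StoreType} blocks every backdoor path, so it is the unique smallest valid adjustment set.

{EmailOpen, StoreType}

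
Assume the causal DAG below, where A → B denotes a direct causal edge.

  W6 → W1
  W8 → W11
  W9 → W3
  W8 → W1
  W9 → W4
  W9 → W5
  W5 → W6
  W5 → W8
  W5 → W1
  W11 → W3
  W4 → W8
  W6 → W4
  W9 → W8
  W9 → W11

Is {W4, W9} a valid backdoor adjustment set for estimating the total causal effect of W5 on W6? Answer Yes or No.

No

Backdoor paths from W5 to W6 (paths whose first edge points into W5):
  P1: W5 <- W9 -> W4 <- W6
  P2: W5 <- W9 -> W4 -> W8 -> W1 <- W6
  P3: W5 <- W9 -> W8 <- W4 <- W6
  P4: W5 <- W9 -> W8 -> W1 <- W6
  P5: W5 <- W9 -> W11 <- W8 <- W4 <- W6
  P6: W5 <- W9 -> W11 <- W8 -> W1 <- W6
  P7: W5 <- W9 -> W3 <- W11 <- W8 <- W4 <- W6
  P8: W5 <- W9 -> W3 <- W11 <- W8 -> W1 <- W6
Condition 1 (no descendant of W5 in the set): FAILS — W4 is a descendant of W5.
Condition 2 (every backdoor path blocked by {W4, W9}):
  P1: blocked at fork node W9 ∈ conditioning set.
  P2: blocked at fork node W9 ∈ conditioning set.
  P3: blocked at fork node W9 ∈ conditioning set.
  P4: blocked at fork node W9 ∈ conditioning set.
  P5: blocked at fork node W9 ∈ conditioning set.
  P6: blocked at fork node W9 ∈ conditioning set.
  P7: blocked at fork node W9 ∈ conditioning set.
  P8: blocked at fork node W9 ∈ conditioning set.
{W4, W9} does not satisfy the backdoor criterion.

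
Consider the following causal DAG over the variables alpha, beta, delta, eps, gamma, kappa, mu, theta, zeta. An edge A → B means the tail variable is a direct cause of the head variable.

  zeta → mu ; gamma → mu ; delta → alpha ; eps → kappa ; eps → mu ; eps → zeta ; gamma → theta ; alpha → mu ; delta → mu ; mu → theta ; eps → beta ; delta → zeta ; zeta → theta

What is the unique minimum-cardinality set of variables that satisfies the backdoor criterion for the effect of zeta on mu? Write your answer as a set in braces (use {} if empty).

{delta, eps}

Variables eligible for adjustment (non-descendants of zeta, excluding zeta and mu): {alpha, beta, delta, eps, gamma, kappa}.
Backdoor paths from zeta to mu:
  P1: zeta <- eps -> mu
  P2: zeta <- delta -> alpha -> mu
  P3: zeta <- delta -> mu
The empty set is not sufficient: P1 (zeta <- eps -> mu) has no collider blocking it and no conditioned non-collider, so it is open.
Try {delta, eps}:
  P1: blocked at fork node eps ∈ conditioning set.
  P2: blocked at fork node delta ∈ conditioning set.
  P3: blocked at fork node delta ∈ conditioning set.
{delta, eps} contains no descendant of zeta and blocks every backdoor path.
Every element of {delta, eps} is needed (dropping delta leaves P2 open; dropping eps leaves P1 open), so no proper subset is valid.
Among all size-2 subsets of the eligible variables, only {delta, eps} blocks every backdoor path, so it is the unique smallest valid adjustment set.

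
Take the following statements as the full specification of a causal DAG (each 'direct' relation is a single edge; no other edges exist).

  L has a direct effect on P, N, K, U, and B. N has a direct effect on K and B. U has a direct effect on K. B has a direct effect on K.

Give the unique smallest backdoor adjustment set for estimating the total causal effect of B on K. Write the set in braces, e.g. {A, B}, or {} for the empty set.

{L, N}

Variables eligible for adjustment (non-descendants of B, excluding B and K): {L, N, P, U}.
Backdoor paths from B to K:
  P1: B <- L -> N -> K
  P2: B <- L -> U -> K
  P3: B <- L -> K
  P4: B <- N <- L -> U -> K
  P5: B <- N <- L -> K
  P6: B <- N -> K
The empty set is not sufficient: P1 (B <- L -> N -> K) has no collider blocking it and no conditioned non-collider, so it is open.
Try {L, N}:
  P1: blocked at fork node L ∈ conditioning set.
  P2: blocked at fork node L ∈ conditioning set.
  P3: blocked at fork node L ∈ conditioning set.
  P4: blocked at chain node N ∈ conditioning set.
  P5: blocked at chain node N ∈ conditioning set.
  P6: blocked at fork node N ∈ conditioning set.
{L, N} contains no descendant of B and blocks every backdoor path.
Every element of {L, N} is needed (dropping L leaves P2 open; dropping N leaves P6 open), so no proper subset is valid.
Among all size-2 subsets of the eligible variables, only {L, N} blocks every backdoor path, so it is the unique smallest valid adjustment set.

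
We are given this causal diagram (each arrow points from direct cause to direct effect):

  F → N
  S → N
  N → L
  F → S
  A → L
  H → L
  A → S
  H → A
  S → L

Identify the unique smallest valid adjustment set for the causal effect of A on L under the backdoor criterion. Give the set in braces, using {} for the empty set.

{H}

Variables eligible for adjustment (non-descendants of A, excluding A and L): {F, H}.
Backdoor paths from A to L:
  P1: A <- H -> L
The empty set is not sufficient: P1 (A <- H -> L) has no collider blocking it and no conditioned non-collider, so it is open.
Try {H}:
  P1: blocked at fork node H ∈ conditioning set.
{H} contains no descendant of A and blocks every backdoor path.
No other singleton works — e.g. {F} leaves P1 open — so {H} is the unique smallest valid adjustment set.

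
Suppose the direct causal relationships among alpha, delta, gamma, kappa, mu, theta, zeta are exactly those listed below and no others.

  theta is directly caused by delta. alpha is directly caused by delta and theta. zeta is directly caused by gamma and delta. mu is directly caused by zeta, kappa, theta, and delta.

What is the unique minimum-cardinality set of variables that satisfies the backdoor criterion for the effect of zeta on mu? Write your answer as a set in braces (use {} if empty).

{delta}

Variables eligible for adjustment (non-descendants of zeta, excluding zeta and mu): {alpha, delta, gamma, kappa, theta}.
Backdoor paths from zeta to mu:
  P1: zeta <- delta -> theta -> mu
  P2: zeta <- delta -> mu
  P3: zeta <- delta -> alpha <- theta -> mu
The empty set is not sufficient: P1 (zeta <- delta -> theta -> mu) has no collider blocking it and no conditioned non-collider, so it is open.
Try {delta}:
  P1: blocked at fork node delta ∈ conditioning set.
  P2: blocked at fork node delta ∈ conditioning set.
  P3: blocked at fork node delta ∈ conditioning set.
{delta} contains no descendant of zeta and blocks every backdoor path.
No other singleton works — e.g. {kappa} leaves P1 open — so {delta} is the unique smallest valid adjustment set.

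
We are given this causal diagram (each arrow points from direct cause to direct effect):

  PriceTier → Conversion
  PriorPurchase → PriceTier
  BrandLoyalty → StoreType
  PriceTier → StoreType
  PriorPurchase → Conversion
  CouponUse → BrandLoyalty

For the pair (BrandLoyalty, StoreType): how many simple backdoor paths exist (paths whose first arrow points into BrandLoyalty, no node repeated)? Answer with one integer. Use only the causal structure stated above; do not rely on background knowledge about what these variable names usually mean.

0

A backdoor path from BrandLoyalty to StoreType is any simple undirected path whose first edge points into BrandLoyalty (i.e. leaves BrandLoyalty via a parent).
Parents of BrandLoyalty: {CouponUse}.
No simple path from any parent of BrandLoyalty reaches StoreType without revisiting BrandLoyalty, so there are no backdoor paths.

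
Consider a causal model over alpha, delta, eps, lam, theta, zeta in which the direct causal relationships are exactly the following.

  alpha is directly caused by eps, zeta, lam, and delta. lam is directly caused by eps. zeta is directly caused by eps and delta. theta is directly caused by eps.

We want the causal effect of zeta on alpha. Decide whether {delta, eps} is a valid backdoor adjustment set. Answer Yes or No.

Backdoor paths from zeta to alpha (paths whose first edge points into zeta):
  P1: zeta <- eps -> lam -> alpha
  P2: zeta <- eps -> alpha
  P3: zeta <- delta -> alpha
Condition 1 (no descendant of zeta in the set): holds — descendants of zeta are {alpha}; none are in {delta, eps}.
Condition 2 (every backdoor path blocked by {delta, eps}):
  P1: blocked at fork node eps ∈ conditioning set.
  P2: blocked at fork node eps ∈ conditioning set.
  P3: blocked at fork node delta ∈ conditioning set.
{delta, eps} satisfies the backdoor criterion.

Yes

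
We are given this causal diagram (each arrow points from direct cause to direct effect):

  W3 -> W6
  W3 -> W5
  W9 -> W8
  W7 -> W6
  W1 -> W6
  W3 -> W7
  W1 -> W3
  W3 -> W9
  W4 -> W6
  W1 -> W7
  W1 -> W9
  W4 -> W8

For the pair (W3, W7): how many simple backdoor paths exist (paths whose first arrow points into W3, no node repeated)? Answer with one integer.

3

A backdoor path from W3 to W7 is any simple undirected path whose first edge points into W3 (i.e. leaves W3 via a parent).
Parents of W3: {W1}.
Enumerating:
  P1: W3 <- W1 -> W7
  P2: W3 <- W1 -> W9 -> W8 <- W4 -> W6 <- W7
  P3: W3 <- W1 -> W6 <- W7
That exhausts the simple backdoor paths. Count: 3.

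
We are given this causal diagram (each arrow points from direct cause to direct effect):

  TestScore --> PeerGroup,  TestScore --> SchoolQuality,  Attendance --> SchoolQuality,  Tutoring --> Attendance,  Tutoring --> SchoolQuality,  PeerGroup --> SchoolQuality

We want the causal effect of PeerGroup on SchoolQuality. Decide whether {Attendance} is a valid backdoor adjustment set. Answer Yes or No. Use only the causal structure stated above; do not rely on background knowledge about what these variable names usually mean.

Backdoor paths from PeerGroup to SchoolQuality (paths whose first edge points into PeerGroup):
  P1: PeerGroup <- TestScore -> SchoolQuality
Condition 1 (no descendant of PeerGroup in the set): holds — descendants of PeerGroup are {SchoolQuality}; none are in {Attendance}.
Condition 2 (every backdoor path blocked by {Attendance}):
  P1: open — no interior node is in the conditioning set.
{Attendance} does not satisfy the backdoor criterion.

No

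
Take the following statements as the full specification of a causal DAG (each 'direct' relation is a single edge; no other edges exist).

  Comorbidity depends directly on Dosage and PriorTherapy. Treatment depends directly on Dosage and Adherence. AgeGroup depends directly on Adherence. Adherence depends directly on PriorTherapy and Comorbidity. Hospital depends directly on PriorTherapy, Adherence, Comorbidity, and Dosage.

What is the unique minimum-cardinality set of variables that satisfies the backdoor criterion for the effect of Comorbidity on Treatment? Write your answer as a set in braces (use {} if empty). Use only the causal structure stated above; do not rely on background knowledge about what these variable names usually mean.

Variables eligible for adjustment (non-descendants of Comorbidity, excluding Comorbidity and Treatment): {Dosage, PriorTherapy}.
Backdoor paths from Comorbidity to Treatment:
  P1: Comorbidity <- Dosage -> Hospital <- PriorTherapy -> Adherence -> Treatment
  P2: Comorbidity <- Dosage -> Hospital <- Adherence -> Treatment
  P3: Comorbidity <- Dosage -> Treatment
  P4: Comorbidity <- PriorTherapy -> Adherence -> Hospital <- Dosage -> Treatment
  P5: Comorbidity <- PriorTherapy -> Adherence -> Treatment
  P6: Comorbidity <- PriorTherapy -> Hospital <- Dosage -> Treatment
  P7: Comorbidity <- PriorTherapy -> Hospital <- Adherence -> Treatment
The empty set is not sufficient: P3 (Comorbidity <- Dosage -> Treatment) has no collider blocking it and no conditioned non-collider, so it is open.
Try {Dosage, PriorTherapy}:
  P1: blocked at fork node Dosage ∈ conditioning set.
  P2: blocked at fork node Dosage ∈ conditioning set.
  P3: blocked at fork node Dosage ∈ conditioning set.
  P4: blocked at fork node PriorTherapy ∈ conditioning set.
  P5: blocked at fork node PriorTherapy ∈ conditioning set.
  P6: blocked at fork node PriorTherapy ∈ conditioning set.
  P7: blocked at fork node PriorTherapy ∈ conditioning set.
{Dosage, PriorTherapy} contains no descendant of Comorbidity and blocks every backdoor path.
Every element of {Dosage, PriorTherapy} is needed (dropping Dosage leaves P3 open; dropping PriorTherapy leaves P5 open), so no proper subset is valid.
Among all size-2 subsets of the eligible variables, only {Dosage, PriorTherapy} blocks every backdoor path, so it is the unique smallest valid adjustment set.

{Dosage, PriorTherapy}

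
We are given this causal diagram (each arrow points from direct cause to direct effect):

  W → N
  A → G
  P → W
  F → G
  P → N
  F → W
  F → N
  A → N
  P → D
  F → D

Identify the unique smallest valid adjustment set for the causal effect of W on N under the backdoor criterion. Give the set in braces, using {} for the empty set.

Variables eligible for adjustment (non-descendants of W, excluding W and N): {A, D, F, G, P}.
Backdoor paths from W to N:
  P1: W <- F -> G <- A -> N
  P2: W <- F -> D <- P -> N
  P3: W <- F -> N
  P4: W <- P -> D <- F -> G <- A -> N
  P5: W <- P -> D <- F -> N
  P6: W <- P -> N
The empty set is not sufficient: P3 (W <- F -> N) has no collider blocking it and no conditioned non-collider, so it is open.
Try {F, P}:
  P1: blocked at fork node F ∈ conditioning set.
  P2: blocked at fork node F ∈ conditioning set.
  P3: blocked at fork node F ∈ conditioning set.
  P4: blocked at fork node P ∈ conditioning set.
  P5: blocked at fork node P ∈ conditioning set.
  P6: blocked at fork node P ∈ conditioning set.
{F, P} contains no descendant of W and blocks every backdoor path.
Every element of {F, P} is needed (dropping F leaves P3 open; dropping P leaves P6 open), so no proper subset is valid.
Among all size-2 subsets of the eligible variables, only {F, P} blocks every backdoor path, so it is the unique smallest valid adjustment set.

{F, P}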